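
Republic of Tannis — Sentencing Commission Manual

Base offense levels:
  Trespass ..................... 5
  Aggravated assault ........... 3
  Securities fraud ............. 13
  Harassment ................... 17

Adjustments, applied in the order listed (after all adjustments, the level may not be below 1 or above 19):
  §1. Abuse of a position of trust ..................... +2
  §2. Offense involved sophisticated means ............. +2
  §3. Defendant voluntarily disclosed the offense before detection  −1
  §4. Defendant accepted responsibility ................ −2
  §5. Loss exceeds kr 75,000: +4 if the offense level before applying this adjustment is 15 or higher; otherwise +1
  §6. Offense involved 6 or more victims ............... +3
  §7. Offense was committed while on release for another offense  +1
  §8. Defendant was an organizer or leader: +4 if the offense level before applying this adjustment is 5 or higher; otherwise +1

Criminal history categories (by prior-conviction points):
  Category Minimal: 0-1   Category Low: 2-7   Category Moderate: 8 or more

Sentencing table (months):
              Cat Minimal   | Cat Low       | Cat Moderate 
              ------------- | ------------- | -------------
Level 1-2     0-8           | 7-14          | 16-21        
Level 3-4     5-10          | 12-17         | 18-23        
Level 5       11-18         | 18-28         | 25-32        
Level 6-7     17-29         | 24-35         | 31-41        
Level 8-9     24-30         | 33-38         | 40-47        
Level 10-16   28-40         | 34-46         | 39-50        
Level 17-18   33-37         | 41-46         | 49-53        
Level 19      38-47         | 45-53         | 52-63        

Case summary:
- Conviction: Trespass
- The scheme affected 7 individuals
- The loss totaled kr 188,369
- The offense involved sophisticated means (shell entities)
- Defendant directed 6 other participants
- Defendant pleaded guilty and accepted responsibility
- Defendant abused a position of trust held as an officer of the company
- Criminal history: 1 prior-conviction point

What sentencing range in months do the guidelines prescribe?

28-40 months

Base offense level for trespass: 5.
§1 applies: 5 + 2 = 7.
§2 applies: 7 + 2 = 9.
§3 does not apply.
§4 applies: 9 − 2 = 7.
§5 applies (level before this adjustment is 7 < 15, so +1): 7 + 1 = 8.
§6 applies: 8 + 3 = 11.
§7 does not apply.
§8 applies (level before this adjustment is 11 ≥ 5, so +4): 11 + 4 = 15.
Final offense level: 15.
Criminal history: 1 prior point → Category Minimal (0-1).
Level 15 falls in the 10-16 band.
Grid: Level 10-16 × Category Minimal = 28-40 months.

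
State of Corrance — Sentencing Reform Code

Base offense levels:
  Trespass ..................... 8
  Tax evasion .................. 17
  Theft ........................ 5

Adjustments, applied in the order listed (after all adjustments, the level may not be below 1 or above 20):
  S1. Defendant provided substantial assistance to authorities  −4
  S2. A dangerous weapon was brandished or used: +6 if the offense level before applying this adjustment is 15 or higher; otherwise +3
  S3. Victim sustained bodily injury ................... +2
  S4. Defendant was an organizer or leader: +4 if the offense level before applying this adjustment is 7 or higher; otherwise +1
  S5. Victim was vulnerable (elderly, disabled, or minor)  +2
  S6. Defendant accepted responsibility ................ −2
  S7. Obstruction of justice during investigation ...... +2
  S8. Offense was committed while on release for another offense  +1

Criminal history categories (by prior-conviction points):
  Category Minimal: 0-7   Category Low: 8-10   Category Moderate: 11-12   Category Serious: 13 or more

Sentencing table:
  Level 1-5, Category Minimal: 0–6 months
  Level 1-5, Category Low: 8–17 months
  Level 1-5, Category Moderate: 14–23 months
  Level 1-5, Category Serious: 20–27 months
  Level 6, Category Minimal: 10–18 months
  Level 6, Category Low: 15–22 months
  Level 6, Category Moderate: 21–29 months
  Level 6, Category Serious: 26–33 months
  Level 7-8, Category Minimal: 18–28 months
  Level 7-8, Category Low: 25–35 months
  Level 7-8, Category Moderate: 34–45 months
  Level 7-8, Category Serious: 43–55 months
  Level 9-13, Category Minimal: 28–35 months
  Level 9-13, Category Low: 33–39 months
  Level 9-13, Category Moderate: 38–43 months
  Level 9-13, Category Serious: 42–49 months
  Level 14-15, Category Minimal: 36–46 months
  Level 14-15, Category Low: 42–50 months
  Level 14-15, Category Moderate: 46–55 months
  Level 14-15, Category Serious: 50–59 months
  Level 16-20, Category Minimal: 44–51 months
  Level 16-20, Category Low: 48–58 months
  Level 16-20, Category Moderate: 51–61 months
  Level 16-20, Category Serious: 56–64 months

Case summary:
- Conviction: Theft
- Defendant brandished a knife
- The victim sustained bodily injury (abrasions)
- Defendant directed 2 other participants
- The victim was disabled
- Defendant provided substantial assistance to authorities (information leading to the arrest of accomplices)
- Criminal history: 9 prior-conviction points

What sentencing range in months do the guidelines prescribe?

33-39 months

Base offense level for theft: 5.
S1 applies: 5 − 4 = 1.
S2 applies (level before this adjustment is 1 < 15, so +3): 1 + 3 = 4.
S3 applies: 4 + 2 = 6.
S4 applies (level before this adjustment is 6 < 7, so +1): 6 + 1 = 7.
S5 applies: 7 + 2 = 9.
S6 does not apply.
S7 does not apply.
Final offense level: 9.
Criminal history: 9 prior points → Category Low (8-10).
Level 9 falls in the 9-13 band.
Grid: Level 9-13 × Category Low = 33-39 months.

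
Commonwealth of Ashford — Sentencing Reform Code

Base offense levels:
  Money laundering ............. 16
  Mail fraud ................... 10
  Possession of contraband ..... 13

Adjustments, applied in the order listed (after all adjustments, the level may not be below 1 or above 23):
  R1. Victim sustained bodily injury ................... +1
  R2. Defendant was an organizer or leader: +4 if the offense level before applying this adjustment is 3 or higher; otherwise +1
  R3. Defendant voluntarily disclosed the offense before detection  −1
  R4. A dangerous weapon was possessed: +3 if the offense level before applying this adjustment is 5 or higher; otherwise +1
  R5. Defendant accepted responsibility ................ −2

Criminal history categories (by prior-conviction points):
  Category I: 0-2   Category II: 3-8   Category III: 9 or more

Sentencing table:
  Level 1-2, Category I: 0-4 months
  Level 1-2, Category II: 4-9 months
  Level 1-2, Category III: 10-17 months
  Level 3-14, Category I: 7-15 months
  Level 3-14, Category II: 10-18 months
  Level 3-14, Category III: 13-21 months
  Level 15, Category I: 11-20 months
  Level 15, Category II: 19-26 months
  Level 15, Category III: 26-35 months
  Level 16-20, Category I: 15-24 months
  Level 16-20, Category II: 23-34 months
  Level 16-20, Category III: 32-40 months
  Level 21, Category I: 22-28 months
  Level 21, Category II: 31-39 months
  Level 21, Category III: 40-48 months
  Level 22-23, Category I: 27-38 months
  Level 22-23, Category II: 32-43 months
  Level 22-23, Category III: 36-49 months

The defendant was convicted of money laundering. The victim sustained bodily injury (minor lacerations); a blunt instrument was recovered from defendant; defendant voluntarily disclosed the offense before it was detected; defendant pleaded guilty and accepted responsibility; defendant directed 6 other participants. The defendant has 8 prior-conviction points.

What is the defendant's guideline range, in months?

Base offense level for money laundering: 16.
R1 applies: 16 + 1 = 17.
R2 applies (level before this adjustment is 17 ≥ 3, so +4): 17 + 4 = 21.
R3 applies: 21 − 1 = 20.
R4 applies (level before this adjustment is 20 ≥ 5, so +3): 20 + 3 = 23.
R5 applies: 23 − 2 = 21.
Final offense level: 21.
Criminal history: 8 prior points → Category II (3-8).
Level 21 falls in the 21 band.
Grid: Level 21 × Category II = 31-39 months.

31-39 months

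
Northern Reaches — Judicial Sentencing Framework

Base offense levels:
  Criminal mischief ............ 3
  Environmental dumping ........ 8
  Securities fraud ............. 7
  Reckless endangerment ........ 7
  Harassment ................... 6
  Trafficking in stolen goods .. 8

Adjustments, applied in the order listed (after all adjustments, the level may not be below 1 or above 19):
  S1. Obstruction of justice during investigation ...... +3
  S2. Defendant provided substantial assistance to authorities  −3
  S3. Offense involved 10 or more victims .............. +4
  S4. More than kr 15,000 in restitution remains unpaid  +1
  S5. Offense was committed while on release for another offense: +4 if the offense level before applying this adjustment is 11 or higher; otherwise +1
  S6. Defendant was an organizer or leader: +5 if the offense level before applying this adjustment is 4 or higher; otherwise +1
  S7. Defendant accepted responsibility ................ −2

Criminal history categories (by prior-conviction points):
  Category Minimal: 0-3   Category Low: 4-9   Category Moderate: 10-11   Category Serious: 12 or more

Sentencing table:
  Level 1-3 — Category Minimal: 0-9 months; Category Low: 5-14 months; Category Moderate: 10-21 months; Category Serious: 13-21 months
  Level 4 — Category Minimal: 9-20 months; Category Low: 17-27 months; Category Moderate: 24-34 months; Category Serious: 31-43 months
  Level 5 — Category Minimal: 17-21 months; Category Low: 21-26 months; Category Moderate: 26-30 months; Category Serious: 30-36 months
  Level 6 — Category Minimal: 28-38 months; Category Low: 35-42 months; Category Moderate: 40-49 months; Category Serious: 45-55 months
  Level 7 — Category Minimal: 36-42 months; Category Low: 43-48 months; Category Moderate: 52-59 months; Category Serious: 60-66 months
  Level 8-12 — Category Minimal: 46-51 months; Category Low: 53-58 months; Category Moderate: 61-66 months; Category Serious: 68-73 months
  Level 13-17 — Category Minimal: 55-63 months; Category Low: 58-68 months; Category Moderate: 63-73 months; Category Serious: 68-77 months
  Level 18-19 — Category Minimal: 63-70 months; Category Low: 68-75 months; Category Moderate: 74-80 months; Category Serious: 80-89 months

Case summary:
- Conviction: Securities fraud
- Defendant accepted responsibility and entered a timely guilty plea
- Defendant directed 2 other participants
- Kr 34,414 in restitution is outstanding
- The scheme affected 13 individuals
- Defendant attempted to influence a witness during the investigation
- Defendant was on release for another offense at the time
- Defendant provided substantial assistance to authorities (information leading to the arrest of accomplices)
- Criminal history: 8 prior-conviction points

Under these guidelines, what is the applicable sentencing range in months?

Base offense level for securities fraud: 7.
S1 applies: 7 + 3 = 10.
S2 applies: 10 − 3 = 7.
S3 applies: 7 + 4 = 11.
S4 applies: 11 + 1 = 12.
S5 applies (level before this adjustment is 12 ≥ 11, so +4): 12 + 4 = 16.
S6 applies (level before this adjustment is 16 ≥ 4, so +5): 16 + 5 = 21.
S7 applies: 21 − 2 = 19.
Final offense level: 19.
Criminal history: 8 prior points → Category Low (4-9).
Level 19 falls in the 18-19 band.
Grid: Level 18-19 × Category Low = 68-75 months.

68-75 months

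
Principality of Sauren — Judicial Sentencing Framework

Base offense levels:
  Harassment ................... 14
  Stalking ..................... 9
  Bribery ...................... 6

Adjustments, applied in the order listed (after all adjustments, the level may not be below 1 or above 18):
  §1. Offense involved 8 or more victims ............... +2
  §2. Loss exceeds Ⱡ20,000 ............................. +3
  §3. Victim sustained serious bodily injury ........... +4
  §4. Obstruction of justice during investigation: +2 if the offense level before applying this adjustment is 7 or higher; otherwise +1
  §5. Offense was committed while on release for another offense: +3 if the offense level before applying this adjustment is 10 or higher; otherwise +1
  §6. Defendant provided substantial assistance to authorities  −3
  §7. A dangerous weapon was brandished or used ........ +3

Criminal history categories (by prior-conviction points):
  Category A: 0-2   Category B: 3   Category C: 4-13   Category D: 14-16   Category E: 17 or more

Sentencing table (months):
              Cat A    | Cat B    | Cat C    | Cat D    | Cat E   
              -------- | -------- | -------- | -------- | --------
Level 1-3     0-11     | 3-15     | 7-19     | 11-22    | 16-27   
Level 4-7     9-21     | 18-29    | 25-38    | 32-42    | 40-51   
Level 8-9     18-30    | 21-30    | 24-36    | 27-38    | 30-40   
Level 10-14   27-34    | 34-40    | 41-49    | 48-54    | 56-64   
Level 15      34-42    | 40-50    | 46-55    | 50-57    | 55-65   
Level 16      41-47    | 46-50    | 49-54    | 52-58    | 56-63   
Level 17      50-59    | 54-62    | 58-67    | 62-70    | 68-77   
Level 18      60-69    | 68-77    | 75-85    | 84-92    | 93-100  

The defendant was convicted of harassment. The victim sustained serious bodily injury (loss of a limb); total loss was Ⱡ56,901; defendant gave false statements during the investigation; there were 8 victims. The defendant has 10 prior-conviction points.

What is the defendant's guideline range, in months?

75-85 months

Base offense level for harassment: 14.
§1 applies: 14 + 2 = 16.
§2 applies: 16 + 3 = 19.
§3 applies: 19 + 4 = 23.
§4 applies (level before this adjustment is 23 ≥ 7, so +2): 23 + 2 = 25.
§5 does not apply.
§6 does not apply.
§7 does not apply.
Level 25 exceeds the maximum of 18; capped at 18.
Final offense level: 18.
Criminal history: 10 prior points → Category C (4-13).
Level 18 falls in the 18 band.
Grid: Level 18 × Category C = 75-85 months.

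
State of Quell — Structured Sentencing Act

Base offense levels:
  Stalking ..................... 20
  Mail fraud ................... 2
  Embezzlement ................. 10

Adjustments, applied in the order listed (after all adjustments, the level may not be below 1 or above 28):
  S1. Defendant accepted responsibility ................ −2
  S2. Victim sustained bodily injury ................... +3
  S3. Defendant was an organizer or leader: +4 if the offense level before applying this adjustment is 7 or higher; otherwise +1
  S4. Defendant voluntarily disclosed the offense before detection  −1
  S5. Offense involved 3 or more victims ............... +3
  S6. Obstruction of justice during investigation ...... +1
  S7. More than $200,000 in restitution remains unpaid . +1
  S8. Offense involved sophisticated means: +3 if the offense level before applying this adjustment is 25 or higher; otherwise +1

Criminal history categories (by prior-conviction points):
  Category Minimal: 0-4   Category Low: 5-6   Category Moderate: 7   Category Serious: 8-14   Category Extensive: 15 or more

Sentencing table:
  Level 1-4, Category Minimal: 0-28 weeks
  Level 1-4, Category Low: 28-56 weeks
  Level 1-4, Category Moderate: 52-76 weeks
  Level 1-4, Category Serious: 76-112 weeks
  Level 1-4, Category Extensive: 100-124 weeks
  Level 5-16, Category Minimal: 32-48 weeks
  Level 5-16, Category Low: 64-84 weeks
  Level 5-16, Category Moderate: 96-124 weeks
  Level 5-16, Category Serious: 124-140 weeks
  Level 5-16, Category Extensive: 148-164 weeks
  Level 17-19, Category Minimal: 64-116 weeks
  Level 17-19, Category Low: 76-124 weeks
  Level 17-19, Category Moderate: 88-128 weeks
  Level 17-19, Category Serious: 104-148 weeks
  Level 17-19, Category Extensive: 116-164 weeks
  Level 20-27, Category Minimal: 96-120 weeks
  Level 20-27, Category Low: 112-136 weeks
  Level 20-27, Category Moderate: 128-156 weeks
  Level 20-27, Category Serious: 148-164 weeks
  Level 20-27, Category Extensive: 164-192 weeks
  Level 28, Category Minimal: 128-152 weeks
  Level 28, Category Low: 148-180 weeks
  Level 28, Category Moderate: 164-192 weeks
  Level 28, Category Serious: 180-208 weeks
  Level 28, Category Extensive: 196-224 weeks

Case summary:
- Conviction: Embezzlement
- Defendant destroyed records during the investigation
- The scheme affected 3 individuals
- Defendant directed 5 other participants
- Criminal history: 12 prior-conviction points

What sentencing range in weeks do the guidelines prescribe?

Base offense level for embezzlement: 10.
S1 does not apply.
S3 applies (level before this adjustment is 10 ≥ 7, so +4): 10 + 4 = 14.
S4 does not apply.
S5 applies: 14 + 3 = 17.
S6 applies: 17 + 1 = 18.
S7 does not apply.
Final offense level: 18.
Criminal history: 12 prior points → Category Serious (8-14).
Level 18 falls in the 17-19 band.
Grid: Level 17-19 × Category Serious = 104-148 weeks.

104-148 weeks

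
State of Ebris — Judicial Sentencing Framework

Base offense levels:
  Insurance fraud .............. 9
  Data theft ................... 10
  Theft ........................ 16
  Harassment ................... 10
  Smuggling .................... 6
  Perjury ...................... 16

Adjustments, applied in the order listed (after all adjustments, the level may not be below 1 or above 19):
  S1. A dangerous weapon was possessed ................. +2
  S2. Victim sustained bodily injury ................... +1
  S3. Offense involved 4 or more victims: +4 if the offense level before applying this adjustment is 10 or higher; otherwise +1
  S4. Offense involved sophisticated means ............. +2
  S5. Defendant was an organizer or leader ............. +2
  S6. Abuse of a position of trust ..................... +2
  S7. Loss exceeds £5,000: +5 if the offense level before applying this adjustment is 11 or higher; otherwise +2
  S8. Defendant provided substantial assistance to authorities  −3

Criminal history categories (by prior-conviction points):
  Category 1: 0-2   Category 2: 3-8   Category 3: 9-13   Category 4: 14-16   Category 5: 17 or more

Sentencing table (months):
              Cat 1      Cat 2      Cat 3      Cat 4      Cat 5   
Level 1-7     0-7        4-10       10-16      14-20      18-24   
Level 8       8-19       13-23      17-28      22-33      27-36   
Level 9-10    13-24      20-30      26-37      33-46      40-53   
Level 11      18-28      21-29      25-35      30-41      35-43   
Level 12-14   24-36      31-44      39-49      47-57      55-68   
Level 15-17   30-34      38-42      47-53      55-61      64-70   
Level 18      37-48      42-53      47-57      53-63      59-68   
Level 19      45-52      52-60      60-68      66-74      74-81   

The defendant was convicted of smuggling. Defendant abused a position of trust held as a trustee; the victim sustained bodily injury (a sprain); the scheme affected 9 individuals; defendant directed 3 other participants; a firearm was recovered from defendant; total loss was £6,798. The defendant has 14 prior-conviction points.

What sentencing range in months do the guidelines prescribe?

Base offense level for smuggling: 6.
S1 applies: 6 + 2 = 8.
S2 applies: 8 + 1 = 9.
S3 applies (level before this adjustment is 9 < 10, so +1): 9 + 1 = 10.
S4 does not apply.
S5 applies: 10 + 2 = 12.
S6 applies: 12 + 2 = 14.
S7 applies (level before this adjustment is 14 ≥ 11, so +5): 14 + 5 = 19.
S8 does not apply.
Final offense level: 19.
Criminal history: 14 prior points → Category 4 (14-16).
Level 19 falls in the 19 band.
Grid: Level 19 × Category 4 = 66-74 months.

66-74 months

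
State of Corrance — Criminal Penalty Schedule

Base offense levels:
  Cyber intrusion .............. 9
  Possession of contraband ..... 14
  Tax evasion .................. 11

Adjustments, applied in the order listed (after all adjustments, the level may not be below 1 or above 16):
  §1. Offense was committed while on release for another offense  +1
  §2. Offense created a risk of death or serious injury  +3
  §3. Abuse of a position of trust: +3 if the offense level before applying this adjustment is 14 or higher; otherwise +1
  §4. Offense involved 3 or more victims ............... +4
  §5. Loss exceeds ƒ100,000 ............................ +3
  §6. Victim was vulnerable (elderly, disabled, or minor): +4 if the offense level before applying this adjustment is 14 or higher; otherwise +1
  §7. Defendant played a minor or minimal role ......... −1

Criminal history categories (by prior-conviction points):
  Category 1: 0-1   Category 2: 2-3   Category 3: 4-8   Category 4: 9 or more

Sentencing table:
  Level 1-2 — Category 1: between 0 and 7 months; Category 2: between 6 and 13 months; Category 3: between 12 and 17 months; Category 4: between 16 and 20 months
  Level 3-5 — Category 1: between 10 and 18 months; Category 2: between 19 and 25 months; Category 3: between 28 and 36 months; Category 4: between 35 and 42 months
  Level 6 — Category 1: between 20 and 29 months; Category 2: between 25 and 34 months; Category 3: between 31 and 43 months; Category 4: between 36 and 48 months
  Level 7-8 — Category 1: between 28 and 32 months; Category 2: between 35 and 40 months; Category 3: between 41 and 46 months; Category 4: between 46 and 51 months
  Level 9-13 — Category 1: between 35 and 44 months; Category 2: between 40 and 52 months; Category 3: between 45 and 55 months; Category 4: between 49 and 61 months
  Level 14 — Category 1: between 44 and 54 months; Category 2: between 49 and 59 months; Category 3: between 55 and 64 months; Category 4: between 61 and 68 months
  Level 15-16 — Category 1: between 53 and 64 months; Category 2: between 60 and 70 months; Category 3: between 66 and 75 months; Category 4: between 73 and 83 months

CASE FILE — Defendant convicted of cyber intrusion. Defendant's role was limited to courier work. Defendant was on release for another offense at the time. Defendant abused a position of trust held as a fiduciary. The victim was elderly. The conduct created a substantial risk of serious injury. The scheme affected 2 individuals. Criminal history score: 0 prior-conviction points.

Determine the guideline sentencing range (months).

Base offense level for cyber intrusion: 9.
§1 applies: 9 + 1 = 10.
§2 applies: 10 + 3 = 13.
§3 applies (level before this adjustment is 13 < 14, so +1): 13 + 1 = 14.
§5 does not apply.
§6 applies (level before this adjustment is 14 ≥ 14, so +4): 14 + 4 = 18.
§7 applies: 18 − 1 = 17.
Level 17 exceeds the maximum of 16; capped at 16.
Final offense level: 16.
Criminal history: 0 prior points → Category 1 (0-1).
Level 16 falls in the 15-16 band.
Grid: Level 15-16 × Category 1 = 53-64 months.

53-64 months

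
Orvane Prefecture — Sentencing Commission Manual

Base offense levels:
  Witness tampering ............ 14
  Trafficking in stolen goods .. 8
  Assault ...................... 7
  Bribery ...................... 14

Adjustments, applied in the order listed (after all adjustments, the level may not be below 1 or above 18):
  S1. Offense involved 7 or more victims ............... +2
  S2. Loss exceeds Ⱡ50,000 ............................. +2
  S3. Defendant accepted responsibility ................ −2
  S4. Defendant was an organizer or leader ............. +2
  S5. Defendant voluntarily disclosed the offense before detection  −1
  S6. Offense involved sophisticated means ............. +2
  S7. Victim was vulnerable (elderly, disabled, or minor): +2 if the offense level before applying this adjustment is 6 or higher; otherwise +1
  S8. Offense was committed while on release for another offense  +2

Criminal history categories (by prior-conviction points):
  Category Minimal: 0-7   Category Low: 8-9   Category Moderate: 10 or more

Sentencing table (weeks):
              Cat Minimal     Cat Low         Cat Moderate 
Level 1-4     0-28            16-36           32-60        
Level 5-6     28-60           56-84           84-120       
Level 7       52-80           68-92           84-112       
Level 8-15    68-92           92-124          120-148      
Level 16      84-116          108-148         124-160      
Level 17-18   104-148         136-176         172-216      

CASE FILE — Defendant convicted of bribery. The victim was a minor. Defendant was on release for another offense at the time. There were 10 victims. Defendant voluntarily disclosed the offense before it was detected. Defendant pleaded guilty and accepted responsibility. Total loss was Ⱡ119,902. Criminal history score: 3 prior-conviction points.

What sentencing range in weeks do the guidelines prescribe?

104-148 weeks

Base offense level for bribery: 14.
S1 applies: 14 + 2 = 16.
S2 applies: 16 + 2 = 18.
S3 applies: 18 − 2 = 16.
S5 applies: 16 − 1 = 15.
S6 does not apply.
S7 applies (level before this adjustment is 15 ≥ 6, so +2): 15 + 2 = 17.
S8 applies: 17 + 2 = 19.
Level 19 exceeds the maximum of 18; capped at 18.
Final offense level: 18.
Criminal history: 3 prior points → Category Minimal (0-7).
Level 18 falls in the 17-18 band.
Grid: Level 17-18 × Category Minimal = 104-148 weeks.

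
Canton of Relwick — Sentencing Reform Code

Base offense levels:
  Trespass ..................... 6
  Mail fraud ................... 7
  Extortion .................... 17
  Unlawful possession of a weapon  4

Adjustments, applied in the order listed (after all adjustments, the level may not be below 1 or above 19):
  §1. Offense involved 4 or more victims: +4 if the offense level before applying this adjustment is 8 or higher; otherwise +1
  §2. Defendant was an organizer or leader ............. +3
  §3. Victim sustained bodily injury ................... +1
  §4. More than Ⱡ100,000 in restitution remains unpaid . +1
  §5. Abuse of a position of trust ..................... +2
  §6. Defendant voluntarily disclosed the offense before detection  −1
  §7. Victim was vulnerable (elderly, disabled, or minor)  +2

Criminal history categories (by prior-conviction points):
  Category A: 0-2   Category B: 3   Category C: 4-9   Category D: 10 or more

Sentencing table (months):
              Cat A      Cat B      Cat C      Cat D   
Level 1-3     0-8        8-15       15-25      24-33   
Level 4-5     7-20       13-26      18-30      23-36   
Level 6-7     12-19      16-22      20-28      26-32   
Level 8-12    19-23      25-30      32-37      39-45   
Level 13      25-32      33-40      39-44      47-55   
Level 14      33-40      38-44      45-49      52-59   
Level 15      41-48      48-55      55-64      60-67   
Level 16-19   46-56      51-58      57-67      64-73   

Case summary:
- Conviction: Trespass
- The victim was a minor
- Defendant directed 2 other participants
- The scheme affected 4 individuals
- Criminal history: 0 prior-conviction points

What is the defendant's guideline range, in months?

Base offense level for trespass: 6.
§1 applies (level before this adjustment is 6 < 8, so +1): 6 + 1 = 7.
§2 applies: 7 + 3 = 10.
§3 does not apply.
§4 does not apply.
§6 does not apply.
§7 applies: 10 + 2 = 12.
Final offense level: 12.
Criminal history: 0 prior points → Category A (0-2).
Level 12 falls in the 8-12 band.
Grid: Level 8-12 × Category A = 19-23 months.

19-23 months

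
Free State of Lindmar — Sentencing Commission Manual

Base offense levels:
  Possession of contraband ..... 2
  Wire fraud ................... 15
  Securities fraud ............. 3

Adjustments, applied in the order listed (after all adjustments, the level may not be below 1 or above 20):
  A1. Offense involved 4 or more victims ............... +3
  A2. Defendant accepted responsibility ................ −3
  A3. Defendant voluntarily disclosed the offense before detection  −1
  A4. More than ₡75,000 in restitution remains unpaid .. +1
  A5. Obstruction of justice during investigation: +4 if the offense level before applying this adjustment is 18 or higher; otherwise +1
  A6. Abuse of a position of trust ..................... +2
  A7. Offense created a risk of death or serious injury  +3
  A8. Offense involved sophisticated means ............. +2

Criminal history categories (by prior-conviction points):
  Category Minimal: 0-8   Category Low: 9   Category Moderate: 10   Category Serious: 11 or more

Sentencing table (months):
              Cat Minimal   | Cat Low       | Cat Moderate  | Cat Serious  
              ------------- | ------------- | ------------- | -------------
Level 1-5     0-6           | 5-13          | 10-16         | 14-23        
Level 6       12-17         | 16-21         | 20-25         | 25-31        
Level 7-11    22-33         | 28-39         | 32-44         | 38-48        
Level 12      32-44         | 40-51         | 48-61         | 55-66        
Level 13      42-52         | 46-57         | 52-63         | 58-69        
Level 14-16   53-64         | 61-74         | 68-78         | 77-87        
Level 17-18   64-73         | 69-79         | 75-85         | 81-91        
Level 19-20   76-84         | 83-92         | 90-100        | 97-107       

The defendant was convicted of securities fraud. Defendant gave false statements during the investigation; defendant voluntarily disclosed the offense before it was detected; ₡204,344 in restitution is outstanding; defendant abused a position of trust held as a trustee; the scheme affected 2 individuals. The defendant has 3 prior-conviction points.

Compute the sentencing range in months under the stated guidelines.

12-17 months

Base offense level for securities fraud: 3.
A2 does not apply.
A3 applies: 3 − 1 = 2.
A4 applies: 2 + 1 = 3.
A5 applies (level before this adjustment is 3 < 18, so +1): 3 + 1 = 4.
A6 applies: 4 + 2 = 6.
A7 does not apply.
Final offense level: 6.
Criminal history: 3 prior points → Category Minimal (0-8).
Level 6 falls in the 6 band.
Grid: Level 6 × Category Minimal = 12-17 months.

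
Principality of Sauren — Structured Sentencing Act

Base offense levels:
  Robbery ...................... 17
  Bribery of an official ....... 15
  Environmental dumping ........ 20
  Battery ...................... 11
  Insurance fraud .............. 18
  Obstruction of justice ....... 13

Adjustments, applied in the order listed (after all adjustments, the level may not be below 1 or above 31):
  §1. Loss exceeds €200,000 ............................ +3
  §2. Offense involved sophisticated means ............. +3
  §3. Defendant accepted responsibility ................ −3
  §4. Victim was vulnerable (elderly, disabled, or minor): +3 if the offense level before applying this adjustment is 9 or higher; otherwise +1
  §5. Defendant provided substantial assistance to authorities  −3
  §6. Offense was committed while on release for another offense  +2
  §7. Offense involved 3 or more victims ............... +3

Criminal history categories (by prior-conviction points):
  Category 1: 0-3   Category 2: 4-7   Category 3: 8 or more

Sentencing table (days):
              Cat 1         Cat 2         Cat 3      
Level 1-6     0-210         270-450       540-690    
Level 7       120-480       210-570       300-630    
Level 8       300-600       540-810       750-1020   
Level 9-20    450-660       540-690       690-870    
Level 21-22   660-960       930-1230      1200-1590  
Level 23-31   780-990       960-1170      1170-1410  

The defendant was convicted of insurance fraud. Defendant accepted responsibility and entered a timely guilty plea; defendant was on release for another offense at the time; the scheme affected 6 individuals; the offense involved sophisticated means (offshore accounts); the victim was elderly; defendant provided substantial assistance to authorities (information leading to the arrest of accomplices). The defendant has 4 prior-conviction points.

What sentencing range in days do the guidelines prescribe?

960-1170 days

Base offense level for insurance fraud: 18.
§1 does not apply.
§2 applies: 18 + 3 = 21.
§3 applies: 21 − 3 = 18.
§4 applies (level before this adjustment is 18 ≥ 9, so +3): 18 + 3 = 21.
§5 applies: 21 − 3 = 18.
§6 applies: 18 + 2 = 20.
§7 applies: 20 + 3 = 23.
Final offense level: 23.
Criminal history: 4 prior points → Category 2 (4-7).
Level 23 falls in the 23-31 band.
Grid: Level 23-31 × Category 2 = 960-1170 days.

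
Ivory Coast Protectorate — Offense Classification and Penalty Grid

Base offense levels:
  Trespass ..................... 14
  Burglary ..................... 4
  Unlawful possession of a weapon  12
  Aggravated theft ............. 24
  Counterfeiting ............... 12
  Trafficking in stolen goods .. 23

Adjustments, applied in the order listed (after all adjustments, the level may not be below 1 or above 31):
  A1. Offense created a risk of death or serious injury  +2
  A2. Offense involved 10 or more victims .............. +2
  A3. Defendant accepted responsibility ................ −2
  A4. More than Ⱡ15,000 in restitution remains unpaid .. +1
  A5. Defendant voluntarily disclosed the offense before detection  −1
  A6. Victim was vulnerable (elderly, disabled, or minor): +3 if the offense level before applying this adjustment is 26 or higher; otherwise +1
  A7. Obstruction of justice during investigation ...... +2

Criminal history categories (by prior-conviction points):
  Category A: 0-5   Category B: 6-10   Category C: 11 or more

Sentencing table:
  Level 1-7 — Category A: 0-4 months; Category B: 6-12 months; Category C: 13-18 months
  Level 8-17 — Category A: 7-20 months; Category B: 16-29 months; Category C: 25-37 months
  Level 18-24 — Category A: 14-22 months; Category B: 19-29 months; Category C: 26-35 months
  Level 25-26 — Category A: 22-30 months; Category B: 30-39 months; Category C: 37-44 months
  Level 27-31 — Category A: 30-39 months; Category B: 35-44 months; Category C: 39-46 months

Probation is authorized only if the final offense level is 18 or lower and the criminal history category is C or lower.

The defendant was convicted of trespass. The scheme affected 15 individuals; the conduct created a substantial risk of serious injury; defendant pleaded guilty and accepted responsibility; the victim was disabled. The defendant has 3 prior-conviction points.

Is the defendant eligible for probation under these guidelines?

Base offense level for trespass: 14.
A1 applies: 14 + 2 = 16.
A2 applies: 16 + 2 = 18.
A3 applies: 18 − 2 = 16.
A5 does not apply.
A6 applies (level before this adjustment is 16 < 26, so +1): 16 + 1 = 17.
Final offense level: 17.
Criminal history: 3 prior points → Category A (0-5).
Level 17 falls in the 8-17 band.
Grid: Level 8-17 × Category A = 7-20 months.
Probation check: level 17 ≤ 18 and category A ≤ C → eligible.

Yes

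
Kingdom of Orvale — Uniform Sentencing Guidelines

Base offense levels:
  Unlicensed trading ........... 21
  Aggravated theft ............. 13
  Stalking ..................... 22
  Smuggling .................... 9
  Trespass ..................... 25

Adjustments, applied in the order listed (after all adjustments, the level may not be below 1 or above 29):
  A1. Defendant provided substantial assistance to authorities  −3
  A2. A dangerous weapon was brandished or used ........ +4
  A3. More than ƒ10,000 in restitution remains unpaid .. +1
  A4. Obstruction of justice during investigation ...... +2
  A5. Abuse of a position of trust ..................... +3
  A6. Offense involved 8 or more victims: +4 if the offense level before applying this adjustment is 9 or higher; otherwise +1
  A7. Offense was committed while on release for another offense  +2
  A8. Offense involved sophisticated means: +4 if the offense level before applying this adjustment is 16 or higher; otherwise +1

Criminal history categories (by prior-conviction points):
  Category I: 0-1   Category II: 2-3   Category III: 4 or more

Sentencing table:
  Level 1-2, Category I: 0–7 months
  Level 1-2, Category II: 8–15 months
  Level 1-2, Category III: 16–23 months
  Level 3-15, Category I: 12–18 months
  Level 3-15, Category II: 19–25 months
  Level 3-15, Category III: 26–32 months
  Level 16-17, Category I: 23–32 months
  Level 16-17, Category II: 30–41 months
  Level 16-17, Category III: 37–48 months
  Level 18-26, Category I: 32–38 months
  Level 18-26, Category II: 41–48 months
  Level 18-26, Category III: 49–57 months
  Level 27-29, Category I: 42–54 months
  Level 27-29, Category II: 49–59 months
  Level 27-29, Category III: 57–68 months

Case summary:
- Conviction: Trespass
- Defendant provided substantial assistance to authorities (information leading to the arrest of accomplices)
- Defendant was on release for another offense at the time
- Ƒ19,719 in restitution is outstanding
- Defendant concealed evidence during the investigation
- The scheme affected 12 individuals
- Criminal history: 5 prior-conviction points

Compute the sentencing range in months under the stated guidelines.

57-68 months

Base offense level for trespass: 25.
A1 applies: 25 − 3 = 22.
A3 applies: 22 + 1 = 23.
A4 applies: 23 + 2 = 25.
A5 does not apply.
A6 applies (level before this adjustment is 25 ≥ 9, so +4): 25 + 4 = 29.
A7 applies: 29 + 2 = 31.
Level 31 exceeds the maximum of 29; capped at 29.
Final offense level: 29.
Criminal history: 5 prior points → Category III (4+).
Level 29 falls in the 27-29 band.
Grid: Level 27-29 × Category III = 57-68 months.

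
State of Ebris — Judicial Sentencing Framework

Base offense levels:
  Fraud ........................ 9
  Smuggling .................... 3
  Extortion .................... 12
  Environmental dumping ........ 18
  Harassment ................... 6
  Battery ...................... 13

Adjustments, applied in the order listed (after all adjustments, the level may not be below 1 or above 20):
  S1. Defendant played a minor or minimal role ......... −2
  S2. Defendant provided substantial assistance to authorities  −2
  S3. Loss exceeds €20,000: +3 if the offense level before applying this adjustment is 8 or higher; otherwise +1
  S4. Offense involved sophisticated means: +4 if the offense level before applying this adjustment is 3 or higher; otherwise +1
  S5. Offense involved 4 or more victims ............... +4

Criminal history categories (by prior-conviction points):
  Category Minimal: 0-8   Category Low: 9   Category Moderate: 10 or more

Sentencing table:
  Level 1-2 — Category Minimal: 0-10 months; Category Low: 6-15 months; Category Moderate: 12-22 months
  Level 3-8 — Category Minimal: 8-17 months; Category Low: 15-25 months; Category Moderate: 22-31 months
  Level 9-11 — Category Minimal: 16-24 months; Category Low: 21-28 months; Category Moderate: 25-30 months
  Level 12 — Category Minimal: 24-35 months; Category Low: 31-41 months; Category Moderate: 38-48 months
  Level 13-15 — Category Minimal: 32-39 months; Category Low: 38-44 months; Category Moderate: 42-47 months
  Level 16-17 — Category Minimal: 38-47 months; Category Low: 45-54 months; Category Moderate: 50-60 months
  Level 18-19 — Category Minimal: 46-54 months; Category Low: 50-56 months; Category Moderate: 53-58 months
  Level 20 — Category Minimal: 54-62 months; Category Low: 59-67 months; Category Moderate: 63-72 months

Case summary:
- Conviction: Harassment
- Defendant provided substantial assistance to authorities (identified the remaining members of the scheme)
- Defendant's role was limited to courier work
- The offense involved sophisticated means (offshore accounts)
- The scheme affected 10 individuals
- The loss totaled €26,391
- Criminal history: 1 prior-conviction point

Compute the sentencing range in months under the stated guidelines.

Base offense level for harassment: 6.
S1 applies: 6 − 2 = 4.
S2 applies: 4 − 2 = 2.
S3 applies (level before this adjustment is 2 < 8, so +1): 2 + 1 = 3.
S4 applies (level before this adjustment is 3 ≥ 3, so +4): 3 + 4 = 7.
S5 applies: 7 + 4 = 11.
Final offense level: 11.
Criminal history: 1 prior point → Category Minimal (0-8).
Level 11 falls in the 9-11 band.
Grid: Level 9-11 × Category Minimal = 16-24 months.

16-24 months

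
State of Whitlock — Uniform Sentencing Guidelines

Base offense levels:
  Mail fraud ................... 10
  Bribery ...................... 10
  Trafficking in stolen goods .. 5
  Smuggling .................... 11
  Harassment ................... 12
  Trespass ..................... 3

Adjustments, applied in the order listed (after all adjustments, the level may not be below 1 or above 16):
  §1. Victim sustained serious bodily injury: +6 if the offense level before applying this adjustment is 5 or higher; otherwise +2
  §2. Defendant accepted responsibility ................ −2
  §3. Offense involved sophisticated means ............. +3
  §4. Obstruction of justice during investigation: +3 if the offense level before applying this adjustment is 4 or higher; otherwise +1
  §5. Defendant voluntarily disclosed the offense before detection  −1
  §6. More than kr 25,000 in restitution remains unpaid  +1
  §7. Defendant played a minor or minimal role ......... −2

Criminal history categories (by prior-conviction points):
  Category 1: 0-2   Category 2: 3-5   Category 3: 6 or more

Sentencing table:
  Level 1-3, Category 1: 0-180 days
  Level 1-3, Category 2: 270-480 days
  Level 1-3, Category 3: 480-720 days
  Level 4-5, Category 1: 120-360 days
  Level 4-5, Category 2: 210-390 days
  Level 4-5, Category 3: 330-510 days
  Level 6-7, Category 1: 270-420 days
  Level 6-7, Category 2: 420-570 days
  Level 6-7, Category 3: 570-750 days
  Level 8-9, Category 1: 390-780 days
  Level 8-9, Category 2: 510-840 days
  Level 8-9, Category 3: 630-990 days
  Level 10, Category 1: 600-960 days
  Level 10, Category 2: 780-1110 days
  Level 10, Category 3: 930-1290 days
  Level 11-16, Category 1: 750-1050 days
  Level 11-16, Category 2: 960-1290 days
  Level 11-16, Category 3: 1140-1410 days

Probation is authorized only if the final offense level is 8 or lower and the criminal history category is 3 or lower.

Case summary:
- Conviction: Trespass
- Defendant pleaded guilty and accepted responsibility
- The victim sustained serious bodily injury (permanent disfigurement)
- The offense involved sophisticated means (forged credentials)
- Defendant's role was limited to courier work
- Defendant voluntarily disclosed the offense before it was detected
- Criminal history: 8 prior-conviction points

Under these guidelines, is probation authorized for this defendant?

Base offense level for trespass: 3.
§1 applies (level before this adjustment is 3 < 5, so +2): 3 + 2 = 5.
§2 applies: 5 − 2 = 3.
§3 applies: 3 + 3 = 6.
§5 applies: 6 − 1 = 5.
§7 applies: 5 − 2 = 3.
Final offense level: 3.
Criminal history: 8 prior points → Category 3 (6+).
Level 3 falls in the 1-3 band.
Grid: Level 1-3 × Category 3 = 480-720 days.
Probation check: level 3 ≤ 8 and category 3 ≤ 3 → eligible.

Yes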